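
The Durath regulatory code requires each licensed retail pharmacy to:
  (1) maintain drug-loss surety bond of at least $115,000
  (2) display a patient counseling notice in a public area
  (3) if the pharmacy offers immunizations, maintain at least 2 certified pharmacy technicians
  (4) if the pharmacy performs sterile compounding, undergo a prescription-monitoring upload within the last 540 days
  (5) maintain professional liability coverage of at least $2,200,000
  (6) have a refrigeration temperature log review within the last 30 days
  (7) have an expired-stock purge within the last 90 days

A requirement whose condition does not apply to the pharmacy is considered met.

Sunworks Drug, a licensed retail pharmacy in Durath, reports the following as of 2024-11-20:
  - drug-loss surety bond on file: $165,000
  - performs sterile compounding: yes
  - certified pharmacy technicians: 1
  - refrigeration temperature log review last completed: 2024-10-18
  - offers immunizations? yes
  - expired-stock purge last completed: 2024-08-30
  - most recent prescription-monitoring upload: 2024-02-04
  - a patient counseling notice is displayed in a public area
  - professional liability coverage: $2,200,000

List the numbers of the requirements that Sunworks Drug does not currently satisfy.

3, 6

1. drug-loss surety bond $165,000 ≥ $115,000 → met
2. patient counseling notice present → met
3. condition 'offers immunizations' holds; certified pharmacy technicians 1 < 2 → not met
4. condition 'performs sterile compounding' holds; prescription-monitoring upload 290 days ago vs limit 540 → met
5. professional liability coverage $2,200,000 ≥ $2,200,000 → met
6. refrigeration temperature log review 33 days ago vs limit 30 → not met
7. expired-stock purge 82 days ago vs limit 90 → met
Not met: 3, 6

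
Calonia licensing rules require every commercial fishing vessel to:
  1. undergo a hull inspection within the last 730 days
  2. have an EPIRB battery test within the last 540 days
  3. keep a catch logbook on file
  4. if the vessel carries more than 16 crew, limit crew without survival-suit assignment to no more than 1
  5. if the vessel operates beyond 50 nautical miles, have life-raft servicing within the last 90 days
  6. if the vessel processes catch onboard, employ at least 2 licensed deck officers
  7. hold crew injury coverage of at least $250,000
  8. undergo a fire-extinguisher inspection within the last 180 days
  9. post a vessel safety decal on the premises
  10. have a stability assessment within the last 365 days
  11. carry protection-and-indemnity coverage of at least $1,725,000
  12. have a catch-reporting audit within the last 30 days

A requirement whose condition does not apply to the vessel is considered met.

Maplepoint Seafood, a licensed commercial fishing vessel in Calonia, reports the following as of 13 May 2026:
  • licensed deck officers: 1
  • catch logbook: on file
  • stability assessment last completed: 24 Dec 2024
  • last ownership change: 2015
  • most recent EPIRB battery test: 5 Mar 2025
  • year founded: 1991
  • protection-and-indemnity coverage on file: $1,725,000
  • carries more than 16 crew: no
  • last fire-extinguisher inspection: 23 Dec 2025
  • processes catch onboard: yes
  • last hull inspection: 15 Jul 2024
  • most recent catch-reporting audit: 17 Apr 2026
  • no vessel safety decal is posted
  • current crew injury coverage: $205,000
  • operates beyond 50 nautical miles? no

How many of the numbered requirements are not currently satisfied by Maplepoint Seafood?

1. hull inspection 667 days ago vs limit 730 → met
2. EPIRB battery test 434 days ago vs limit 540 → met
3. catch logbook present → met
4. condition 'carries more than 16 crew' does not hold → requirement n/a → met
5. condition 'operates beyond 50 nautical miles' does not hold → requirement n/a → met
6. condition 'processes catch onboard' holds; licensed deck officers 1 < 2 → not met
7. crew injury coverage $205,000 < $250,000 → not met
8. fire-extinguisher inspection 141 days ago vs limit 180 → met
9. vessel safety decal absent → not met
10. stability assessment 505 days ago vs limit 365 → not met
11. protection-and-indemnity coverage $1,725,000 ≥ $1,725,000 → met
12. catch-reporting audit 26 days ago vs limit 30 → met
Not met: 4 of 12

4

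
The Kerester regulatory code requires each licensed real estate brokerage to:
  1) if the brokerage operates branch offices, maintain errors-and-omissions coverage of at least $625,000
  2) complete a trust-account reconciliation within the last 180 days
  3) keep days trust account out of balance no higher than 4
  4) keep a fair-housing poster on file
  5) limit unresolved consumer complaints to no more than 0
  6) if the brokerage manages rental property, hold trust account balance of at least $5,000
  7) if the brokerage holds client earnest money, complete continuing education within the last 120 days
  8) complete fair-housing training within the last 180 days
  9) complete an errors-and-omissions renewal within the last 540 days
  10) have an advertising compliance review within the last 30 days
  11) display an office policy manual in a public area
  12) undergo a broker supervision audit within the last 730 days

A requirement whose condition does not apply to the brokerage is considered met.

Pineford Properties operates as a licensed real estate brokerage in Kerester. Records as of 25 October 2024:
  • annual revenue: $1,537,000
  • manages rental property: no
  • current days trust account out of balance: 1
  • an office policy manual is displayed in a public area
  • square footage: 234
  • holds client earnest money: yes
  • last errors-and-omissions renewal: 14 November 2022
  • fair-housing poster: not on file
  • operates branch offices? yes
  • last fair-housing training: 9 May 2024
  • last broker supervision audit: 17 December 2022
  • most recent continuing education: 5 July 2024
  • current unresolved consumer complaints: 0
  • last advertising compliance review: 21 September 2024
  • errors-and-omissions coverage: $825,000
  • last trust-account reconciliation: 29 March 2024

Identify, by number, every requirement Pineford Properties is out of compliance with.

2, 4, 9, 10

1. condition 'operates branch offices' holds; errors-and-omissions coverage $825,000 ≥ $625,000 → met
2. trust-account reconciliation 210 days ago vs limit 180 → not met
3. days trust account out of balance 1 ≤ 4 → met
4. fair-housing poster absent → not met
5. unresolved consumer complaints 0 ≤ 0 → met
6. condition 'manages rental property' does not hold → requirement n/a → met
7. condition 'holds client earnest money' holds; continuing education 112 days ago vs limit 120 → met
8. fair-housing training 169 days ago vs limit 180 → met
9. errors-and-omissions renewal 711 days ago vs limit 540 → not met
10. advertising compliance review 34 days ago vs limit 30 → not met
11. office policy manual present → met
12. broker supervision audit 678 days ago vs limit 730 → met
Not met: 2, 4, 9, 10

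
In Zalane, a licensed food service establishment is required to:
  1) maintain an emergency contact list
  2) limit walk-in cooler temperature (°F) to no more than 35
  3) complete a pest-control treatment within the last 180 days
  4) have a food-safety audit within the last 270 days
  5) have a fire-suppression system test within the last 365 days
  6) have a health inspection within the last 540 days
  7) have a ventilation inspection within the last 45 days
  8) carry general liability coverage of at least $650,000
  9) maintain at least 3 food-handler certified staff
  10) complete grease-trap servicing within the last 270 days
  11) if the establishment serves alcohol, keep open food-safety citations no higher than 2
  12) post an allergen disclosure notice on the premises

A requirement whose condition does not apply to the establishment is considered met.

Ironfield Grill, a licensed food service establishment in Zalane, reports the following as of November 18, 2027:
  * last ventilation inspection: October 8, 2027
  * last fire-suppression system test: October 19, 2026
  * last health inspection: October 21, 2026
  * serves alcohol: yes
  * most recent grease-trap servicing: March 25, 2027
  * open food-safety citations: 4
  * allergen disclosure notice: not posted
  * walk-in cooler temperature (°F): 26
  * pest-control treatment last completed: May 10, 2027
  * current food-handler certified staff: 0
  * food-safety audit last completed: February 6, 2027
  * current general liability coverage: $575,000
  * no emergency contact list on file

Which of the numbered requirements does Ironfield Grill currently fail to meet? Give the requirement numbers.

1, 3, 4, 5, 8, 9, 11, 12

1. emergency contact list absent → not met
2. walk-in cooler temperature (°F) 26 ≤ 35 → met
3. pest-control treatment 192 days ago vs limit 180 → not met
4. food-safety audit 285 days ago vs limit 270 → not met
5. fire-suppression system test 395 days ago vs limit 365 → not met
6. health inspection 393 days ago vs limit 540 → met
7. ventilation inspection 41 days ago vs limit 45 → met
8. general liability coverage $575,000 < $650,000 → not met
9. food-handler certified staff 0 < 3 → not met
10. grease-trap servicing 238 days ago vs limit 270 → met
11. condition 'serves alcohol' holds; open food-safety citations 4 > 2 → not met
12. allergen disclosure notice absent → not met
Not met: 1, 3, 4, 5, 8, 9, 11, 12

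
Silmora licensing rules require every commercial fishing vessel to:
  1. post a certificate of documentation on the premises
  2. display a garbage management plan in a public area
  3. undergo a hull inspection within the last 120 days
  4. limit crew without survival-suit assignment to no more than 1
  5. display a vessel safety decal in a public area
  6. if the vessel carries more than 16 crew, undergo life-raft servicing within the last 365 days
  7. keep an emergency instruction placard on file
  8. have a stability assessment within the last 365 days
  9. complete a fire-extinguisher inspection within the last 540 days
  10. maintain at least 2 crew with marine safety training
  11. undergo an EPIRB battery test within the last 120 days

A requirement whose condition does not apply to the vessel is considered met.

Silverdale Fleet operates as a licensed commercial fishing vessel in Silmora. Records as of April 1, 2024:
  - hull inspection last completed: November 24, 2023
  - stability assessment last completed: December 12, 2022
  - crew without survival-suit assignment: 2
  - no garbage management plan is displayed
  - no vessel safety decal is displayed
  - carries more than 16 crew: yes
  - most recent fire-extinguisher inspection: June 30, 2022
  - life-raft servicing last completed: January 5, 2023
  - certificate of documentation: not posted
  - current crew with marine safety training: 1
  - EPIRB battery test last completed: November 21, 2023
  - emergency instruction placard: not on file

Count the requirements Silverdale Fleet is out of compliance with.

1. certificate of documentation absent → not met
2. garbage management plan absent → not met
3. hull inspection 129 days ago vs limit 120 → not met
4. crew without survival-suit assignment 2 > 1 → not met
5. vessel safety decal absent → not met
6. condition 'carries more than 16 crew' holds; life-raft servicing 452 days ago vs limit 365 → not met
7. emergency instruction placard absent → not met
8. stability assessment 476 days ago vs limit 365 → not met
9. fire-extinguisher inspection 641 days ago vs limit 540 → not met
10. crew with marine safety training 1 < 2 → not met
11. EPIRB battery test 132 days ago vs limit 120 → not met
Not met: 11 of 11

11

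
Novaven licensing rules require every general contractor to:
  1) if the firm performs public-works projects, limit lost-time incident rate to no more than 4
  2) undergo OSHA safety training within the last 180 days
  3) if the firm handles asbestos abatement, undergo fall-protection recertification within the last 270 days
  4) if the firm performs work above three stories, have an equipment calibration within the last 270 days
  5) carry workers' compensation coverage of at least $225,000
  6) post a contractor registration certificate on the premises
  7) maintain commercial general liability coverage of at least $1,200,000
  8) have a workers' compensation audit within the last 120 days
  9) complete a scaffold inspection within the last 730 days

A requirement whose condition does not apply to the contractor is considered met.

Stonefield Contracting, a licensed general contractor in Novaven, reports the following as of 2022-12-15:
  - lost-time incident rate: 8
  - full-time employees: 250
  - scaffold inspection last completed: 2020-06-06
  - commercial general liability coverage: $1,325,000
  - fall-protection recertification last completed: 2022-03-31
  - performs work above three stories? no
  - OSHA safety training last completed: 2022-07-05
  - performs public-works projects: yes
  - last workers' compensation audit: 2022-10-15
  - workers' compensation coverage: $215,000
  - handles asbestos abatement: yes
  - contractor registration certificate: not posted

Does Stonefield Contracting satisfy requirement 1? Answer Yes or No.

1. condition 'performs public-works projects' holds; lost-time incident rate 8 > 4 → not met

No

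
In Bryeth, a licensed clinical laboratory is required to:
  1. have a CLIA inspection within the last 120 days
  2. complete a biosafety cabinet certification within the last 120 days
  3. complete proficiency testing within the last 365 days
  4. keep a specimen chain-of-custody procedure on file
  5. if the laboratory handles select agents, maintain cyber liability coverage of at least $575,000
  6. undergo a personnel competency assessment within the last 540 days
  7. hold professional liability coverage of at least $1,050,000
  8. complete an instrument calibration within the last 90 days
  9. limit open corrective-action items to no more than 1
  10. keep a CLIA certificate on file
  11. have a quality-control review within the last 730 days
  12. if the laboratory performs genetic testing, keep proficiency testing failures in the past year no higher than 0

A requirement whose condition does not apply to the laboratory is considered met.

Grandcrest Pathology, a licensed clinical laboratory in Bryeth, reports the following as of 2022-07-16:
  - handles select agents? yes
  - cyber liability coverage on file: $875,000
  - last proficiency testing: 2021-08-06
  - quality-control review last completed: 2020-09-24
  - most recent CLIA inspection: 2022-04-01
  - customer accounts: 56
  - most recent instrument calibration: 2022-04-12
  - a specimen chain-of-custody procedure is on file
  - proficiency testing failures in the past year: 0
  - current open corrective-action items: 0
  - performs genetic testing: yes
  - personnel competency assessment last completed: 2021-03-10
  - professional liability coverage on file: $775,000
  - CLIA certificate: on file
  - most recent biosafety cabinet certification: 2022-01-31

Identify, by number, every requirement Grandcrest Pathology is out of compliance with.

2, 7, 8

1. CLIA inspection 106 days ago vs limit 120 → met
2. biosafety cabinet certification 166 days ago vs limit 120 → not met
3. proficiency testing 344 days ago vs limit 365 → met
4. specimen chain-of-custody procedure present → met
5. condition 'handles select agents' holds; cyber liability coverage $875,000 ≥ $575,000 → met
6. personnel competency assessment 493 days ago vs limit 540 → met
7. professional liability coverage $775,000 < $1,050,000 → not met
8. instrument calibration 95 days ago vs limit 90 → not met
9. open corrective-action items 0 ≤ 1 → met
10. CLIA certificate present → met
11. quality-control review 660 days ago vs limit 730 → met
12. condition 'performs genetic testing' holds; proficiency testing failures in the past year 0 ≤ 0 → met
Not met: 2, 7, 8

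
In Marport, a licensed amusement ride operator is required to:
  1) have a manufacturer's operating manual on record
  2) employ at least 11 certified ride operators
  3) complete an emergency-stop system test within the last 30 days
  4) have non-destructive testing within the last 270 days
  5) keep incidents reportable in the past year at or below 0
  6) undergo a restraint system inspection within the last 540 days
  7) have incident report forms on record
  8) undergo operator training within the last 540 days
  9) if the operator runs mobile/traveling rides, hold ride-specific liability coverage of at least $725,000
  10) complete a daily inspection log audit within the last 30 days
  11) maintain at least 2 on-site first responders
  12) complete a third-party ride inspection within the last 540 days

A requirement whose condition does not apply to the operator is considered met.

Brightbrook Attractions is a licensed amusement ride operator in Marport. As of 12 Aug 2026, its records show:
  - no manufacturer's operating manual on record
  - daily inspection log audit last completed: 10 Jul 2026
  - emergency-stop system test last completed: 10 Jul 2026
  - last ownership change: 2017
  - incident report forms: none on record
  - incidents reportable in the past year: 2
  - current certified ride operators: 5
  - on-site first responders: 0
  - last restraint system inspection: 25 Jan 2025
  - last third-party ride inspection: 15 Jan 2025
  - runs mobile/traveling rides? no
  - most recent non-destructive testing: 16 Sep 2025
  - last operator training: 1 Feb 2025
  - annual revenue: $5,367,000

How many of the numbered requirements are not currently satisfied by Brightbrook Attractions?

1. manufacturer's operating manual absent → not met
2. certified ride operators 5 < 11 → not met
3. emergency-stop system test 33 days ago vs limit 30 → not met
4. non-destructive testing 330 days ago vs limit 270 → not met
5. incidents reportable in the past year 2 > 0 → not met
6. restraint system inspection 564 days ago vs limit 540 → not met
7. incident report forms absent → not met
8. operator training 557 days ago vs limit 540 → not met
9. condition 'runs mobile/traveling rides' does not hold → requirement n/a → met
10. daily inspection log audit 33 days ago vs limit 30 → not met
11. on-site first responders 0 < 2 → not met
12. third-party ride inspection 574 days ago vs limit 540 → not met
Not met: 11 of 12

11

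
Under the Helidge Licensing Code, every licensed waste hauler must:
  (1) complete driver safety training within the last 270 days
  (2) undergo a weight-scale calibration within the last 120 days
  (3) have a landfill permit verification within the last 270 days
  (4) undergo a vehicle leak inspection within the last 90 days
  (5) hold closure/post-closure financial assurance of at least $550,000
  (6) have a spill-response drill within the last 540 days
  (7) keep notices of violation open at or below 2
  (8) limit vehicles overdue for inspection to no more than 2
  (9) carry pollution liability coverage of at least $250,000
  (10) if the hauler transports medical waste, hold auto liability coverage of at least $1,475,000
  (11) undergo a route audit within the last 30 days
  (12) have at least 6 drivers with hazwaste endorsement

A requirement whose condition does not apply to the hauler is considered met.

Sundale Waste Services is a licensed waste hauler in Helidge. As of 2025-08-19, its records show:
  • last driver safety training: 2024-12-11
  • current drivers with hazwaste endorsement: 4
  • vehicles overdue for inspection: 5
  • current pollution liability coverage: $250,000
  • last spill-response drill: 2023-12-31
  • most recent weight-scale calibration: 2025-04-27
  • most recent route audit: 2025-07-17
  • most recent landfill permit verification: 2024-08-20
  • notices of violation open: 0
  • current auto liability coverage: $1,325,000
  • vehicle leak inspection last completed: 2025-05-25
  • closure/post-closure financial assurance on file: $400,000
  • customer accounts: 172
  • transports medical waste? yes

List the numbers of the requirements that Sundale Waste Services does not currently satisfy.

1. driver safety training 251 days ago vs limit 270 → met
2. weight-scale calibration 114 days ago vs limit 120 → met
3. landfill permit verification 364 days ago vs limit 270 → not met
4. vehicle leak inspection 86 days ago vs limit 90 → met
5. closure/post-closure financial assurance $400,000 < $550,000 → not met
6. spill-response drill 597 days ago vs limit 540 → not met
7. notices of violation open 0 ≤ 2 → met
8. vehicles overdue for inspection 5 > 2 → not met
9. pollution liability coverage $250,000 ≥ $250,000 → met
10. condition 'transports medical waste' holds; auto liability coverage $1,325,000 < $1,475,000 → not met
11. route audit 33 days ago vs limit 30 → not met
12. drivers with hazwaste endorsement 4 < 6 → not met
Not met: 3, 5, 6, 8, 10, 11, 12

3, 5, 6, 8, 10, 11, 12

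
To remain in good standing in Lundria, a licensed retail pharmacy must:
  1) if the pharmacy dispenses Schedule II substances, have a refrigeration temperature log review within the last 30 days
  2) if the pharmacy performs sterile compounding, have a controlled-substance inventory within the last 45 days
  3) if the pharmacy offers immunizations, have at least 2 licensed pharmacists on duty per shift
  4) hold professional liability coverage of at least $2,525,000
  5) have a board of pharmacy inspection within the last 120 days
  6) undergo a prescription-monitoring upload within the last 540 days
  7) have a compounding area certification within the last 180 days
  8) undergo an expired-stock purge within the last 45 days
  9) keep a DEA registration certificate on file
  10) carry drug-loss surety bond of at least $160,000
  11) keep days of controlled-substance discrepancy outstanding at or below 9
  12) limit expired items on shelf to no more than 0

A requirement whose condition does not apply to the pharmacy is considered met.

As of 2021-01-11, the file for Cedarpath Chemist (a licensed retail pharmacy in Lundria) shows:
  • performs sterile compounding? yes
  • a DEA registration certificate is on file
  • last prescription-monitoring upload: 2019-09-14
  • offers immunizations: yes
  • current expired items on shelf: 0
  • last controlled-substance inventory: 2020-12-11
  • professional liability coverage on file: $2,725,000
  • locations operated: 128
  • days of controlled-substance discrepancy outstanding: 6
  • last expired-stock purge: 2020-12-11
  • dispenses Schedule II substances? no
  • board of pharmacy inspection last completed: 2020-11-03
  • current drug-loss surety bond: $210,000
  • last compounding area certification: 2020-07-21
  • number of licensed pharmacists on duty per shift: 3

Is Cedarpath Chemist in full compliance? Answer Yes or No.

Yes

1. condition 'dispenses Schedule II substances' does not hold → requirement n/a → met
2. condition 'performs sterile compounding' holds; controlled-substance inventory 31 days ago vs limit 45 → met
3. condition 'offers immunizations' holds; licensed pharmacists on duty per shift 3 ≥ 2 → met
4. professional liability coverage $2,725,000 ≥ $2,525,000 → met
5. board of pharmacy inspection 69 days ago vs limit 120 → met
6. prescription-monitoring upload 485 days ago vs limit 540 → met
7. compounding area certification 174 days ago vs limit 180 → met
8. expired-stock purge 31 days ago vs limit 45 → met
9. DEA registration certificate present → met
10. drug-loss surety bond $210,000 ≥ $160,000 → met
11. days of controlled-substance discrepancy outstanding 6 ≤ 9 → met
12. expired items on shelf 0 ≤ 0 → met
All met.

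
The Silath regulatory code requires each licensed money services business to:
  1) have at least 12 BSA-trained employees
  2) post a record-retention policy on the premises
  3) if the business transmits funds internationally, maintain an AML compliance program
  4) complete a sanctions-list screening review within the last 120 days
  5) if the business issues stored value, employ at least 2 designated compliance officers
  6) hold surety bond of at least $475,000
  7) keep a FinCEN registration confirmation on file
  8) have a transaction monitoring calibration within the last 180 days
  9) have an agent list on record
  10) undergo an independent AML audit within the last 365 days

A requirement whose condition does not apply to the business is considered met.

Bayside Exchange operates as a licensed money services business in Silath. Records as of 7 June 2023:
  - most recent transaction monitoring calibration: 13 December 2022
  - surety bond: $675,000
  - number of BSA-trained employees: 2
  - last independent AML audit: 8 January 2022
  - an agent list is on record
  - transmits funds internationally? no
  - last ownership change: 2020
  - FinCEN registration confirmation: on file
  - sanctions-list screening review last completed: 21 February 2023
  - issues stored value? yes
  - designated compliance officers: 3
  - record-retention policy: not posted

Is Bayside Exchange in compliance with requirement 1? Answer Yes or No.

No

1. BSA-trained employees 2 < 12 → not met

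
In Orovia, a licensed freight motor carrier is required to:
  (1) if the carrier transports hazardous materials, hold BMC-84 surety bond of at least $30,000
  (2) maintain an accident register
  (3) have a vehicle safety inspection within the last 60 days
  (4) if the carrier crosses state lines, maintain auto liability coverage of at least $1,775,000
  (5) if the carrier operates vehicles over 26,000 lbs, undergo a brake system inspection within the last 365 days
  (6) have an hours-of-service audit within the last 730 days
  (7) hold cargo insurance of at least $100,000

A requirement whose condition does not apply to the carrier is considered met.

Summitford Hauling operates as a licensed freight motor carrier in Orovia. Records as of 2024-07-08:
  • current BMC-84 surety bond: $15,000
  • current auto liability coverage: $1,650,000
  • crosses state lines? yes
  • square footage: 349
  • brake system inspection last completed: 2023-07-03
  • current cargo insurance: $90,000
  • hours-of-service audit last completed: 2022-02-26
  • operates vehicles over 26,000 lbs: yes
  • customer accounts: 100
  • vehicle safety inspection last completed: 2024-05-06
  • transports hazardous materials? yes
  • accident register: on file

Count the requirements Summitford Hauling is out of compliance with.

6

1. condition 'transports hazardous materials' holds; BMC-84 surety bond $15,000 < $30,000 → not met
2. accident register present → met
3. vehicle safety inspection 63 days ago vs limit 60 → not met
4. condition 'crosses state lines' holds; auto liability coverage $1,650,000 < $1,775,000 → not met
5. condition 'operates vehicles over 26,000 lbs' holds; brake system inspection 371 days ago vs limit 365 → not met
6. hours-of-service audit 863 days ago vs limit 730 → not met
7. cargo insurance $90,000 < $100,000 → not met
Not met: 6 of 7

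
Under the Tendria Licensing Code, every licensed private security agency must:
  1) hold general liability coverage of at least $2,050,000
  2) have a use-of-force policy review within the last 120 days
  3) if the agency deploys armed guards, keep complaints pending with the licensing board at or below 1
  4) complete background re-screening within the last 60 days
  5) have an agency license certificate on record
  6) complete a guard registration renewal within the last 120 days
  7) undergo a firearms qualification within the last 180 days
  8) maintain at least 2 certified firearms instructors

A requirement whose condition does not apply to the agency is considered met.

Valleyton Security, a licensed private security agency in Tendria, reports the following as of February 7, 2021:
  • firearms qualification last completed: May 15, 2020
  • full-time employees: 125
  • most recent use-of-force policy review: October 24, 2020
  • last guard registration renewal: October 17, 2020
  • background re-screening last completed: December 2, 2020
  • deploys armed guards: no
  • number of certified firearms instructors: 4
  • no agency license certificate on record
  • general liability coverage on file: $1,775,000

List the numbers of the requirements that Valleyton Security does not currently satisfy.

1. general liability coverage $1,775,000 < $2,050,000 → not met
2. use-of-force policy review 106 days ago vs limit 120 → met
3. condition 'deploys armed guards' does not hold → requirement n/a → met
4. background re-screening 67 days ago vs limit 60 → not met
5. agency license certificate absent → not met
6. guard registration renewal 113 days ago vs limit 120 → met
7. firearms qualification 268 days ago vs limit 180 → not met
8. certified firearms instructors 4 ≥ 2 → met
Not met: 1, 4, 5, 7

1, 4, 5, 7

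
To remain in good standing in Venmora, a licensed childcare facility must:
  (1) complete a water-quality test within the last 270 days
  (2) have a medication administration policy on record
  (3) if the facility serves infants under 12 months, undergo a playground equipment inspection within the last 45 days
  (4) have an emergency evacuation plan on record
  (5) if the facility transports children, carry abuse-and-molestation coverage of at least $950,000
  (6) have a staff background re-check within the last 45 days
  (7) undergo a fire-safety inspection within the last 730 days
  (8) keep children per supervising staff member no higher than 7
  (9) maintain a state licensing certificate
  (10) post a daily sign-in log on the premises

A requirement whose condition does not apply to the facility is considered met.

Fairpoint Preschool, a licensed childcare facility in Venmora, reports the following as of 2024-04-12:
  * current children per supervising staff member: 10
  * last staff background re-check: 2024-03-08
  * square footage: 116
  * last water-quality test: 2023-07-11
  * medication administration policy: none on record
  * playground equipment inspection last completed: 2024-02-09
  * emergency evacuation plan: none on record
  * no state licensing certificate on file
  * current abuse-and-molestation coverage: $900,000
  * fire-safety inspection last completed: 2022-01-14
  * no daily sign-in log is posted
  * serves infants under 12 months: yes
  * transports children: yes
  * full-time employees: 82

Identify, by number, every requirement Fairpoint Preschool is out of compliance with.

1, 2, 3, 4, 5, 7, 8, 9, 10

1. water-quality test 276 days ago vs limit 270 → not met
2. medication administration policy absent → not met
3. condition 'serves infants under 12 months' holds; playground equipment inspection 63 days ago vs limit 45 → not met
4. emergency evacuation plan absent → not met
5. condition 'transports children' holds; abuse-and-molestation coverage $900,000 < $950,000 → not met
6. staff background re-check 35 days ago vs limit 45 → met
7. fire-safety inspection 819 days ago vs limit 730 → not met
8. children per supervising staff member 10 > 7 → not met
9. state licensing certificate absent → not met
10. daily sign-in log absent → not met
Not met: 1, 2, 3, 4, 5, 7, 8, 9, 10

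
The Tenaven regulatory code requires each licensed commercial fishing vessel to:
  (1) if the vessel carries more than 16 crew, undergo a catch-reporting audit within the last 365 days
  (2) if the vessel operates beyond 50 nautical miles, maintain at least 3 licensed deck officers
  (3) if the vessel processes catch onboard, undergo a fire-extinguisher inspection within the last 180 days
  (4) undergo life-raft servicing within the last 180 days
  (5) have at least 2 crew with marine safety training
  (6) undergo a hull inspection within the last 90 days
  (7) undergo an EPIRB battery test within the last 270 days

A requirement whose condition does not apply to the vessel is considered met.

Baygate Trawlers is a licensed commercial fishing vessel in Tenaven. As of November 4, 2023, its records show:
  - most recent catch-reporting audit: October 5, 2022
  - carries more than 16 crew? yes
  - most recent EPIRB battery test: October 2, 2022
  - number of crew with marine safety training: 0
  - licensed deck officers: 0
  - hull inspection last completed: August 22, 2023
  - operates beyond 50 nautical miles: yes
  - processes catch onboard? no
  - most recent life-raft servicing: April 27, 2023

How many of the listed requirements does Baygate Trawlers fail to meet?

1. condition 'carries more than 16 crew' holds; catch-reporting audit 395 days ago vs limit 365 → not met
2. condition 'operates beyond 50 nautical miles' holds; licensed deck officers 0 < 3 → not met
3. condition 'processes catch onboard' does not hold → requirement n/a → met
4. life-raft servicing 191 days ago vs limit 180 → not met
5. crew with marine safety training 0 < 2 → not met
6. hull inspection 74 days ago vs limit 90 → met
7. EPIRB battery test 398 days ago vs limit 270 → not met
Not met: 5 of 7

5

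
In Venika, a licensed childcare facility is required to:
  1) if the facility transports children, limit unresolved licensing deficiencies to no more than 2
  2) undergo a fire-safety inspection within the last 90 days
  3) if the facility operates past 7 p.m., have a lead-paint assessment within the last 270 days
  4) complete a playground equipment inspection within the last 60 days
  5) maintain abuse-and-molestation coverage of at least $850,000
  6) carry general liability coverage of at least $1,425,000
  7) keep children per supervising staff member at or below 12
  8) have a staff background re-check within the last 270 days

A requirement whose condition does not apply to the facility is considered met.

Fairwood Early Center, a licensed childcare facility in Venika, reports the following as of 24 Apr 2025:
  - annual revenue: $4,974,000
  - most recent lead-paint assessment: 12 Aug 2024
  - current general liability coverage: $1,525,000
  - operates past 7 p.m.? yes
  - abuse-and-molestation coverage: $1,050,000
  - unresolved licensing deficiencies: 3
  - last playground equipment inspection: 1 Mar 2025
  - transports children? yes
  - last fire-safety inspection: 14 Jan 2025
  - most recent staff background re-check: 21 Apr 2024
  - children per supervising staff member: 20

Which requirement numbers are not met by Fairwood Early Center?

1, 2, 7, 8

1. condition 'transports children' holds; unresolved licensing deficiencies 3 > 2 → not met
2. fire-safety inspection 100 days ago vs limit 90 → not met
3. condition 'operates past 7 p.m.' holds; lead-paint assessment 255 days ago vs limit 270 → met
4. playground equipment inspection 54 days ago vs limit 60 → met
5. abuse-and-molestation coverage $1,050,000 ≥ $850,000 → met
6. general liability coverage $1,525,000 ≥ $1,425,000 → met
7. children per supervising staff member 20 > 12 → not met
8. staff background re-check 368 days ago vs limit 270 → not met
Not met: 1, 2, 7, 8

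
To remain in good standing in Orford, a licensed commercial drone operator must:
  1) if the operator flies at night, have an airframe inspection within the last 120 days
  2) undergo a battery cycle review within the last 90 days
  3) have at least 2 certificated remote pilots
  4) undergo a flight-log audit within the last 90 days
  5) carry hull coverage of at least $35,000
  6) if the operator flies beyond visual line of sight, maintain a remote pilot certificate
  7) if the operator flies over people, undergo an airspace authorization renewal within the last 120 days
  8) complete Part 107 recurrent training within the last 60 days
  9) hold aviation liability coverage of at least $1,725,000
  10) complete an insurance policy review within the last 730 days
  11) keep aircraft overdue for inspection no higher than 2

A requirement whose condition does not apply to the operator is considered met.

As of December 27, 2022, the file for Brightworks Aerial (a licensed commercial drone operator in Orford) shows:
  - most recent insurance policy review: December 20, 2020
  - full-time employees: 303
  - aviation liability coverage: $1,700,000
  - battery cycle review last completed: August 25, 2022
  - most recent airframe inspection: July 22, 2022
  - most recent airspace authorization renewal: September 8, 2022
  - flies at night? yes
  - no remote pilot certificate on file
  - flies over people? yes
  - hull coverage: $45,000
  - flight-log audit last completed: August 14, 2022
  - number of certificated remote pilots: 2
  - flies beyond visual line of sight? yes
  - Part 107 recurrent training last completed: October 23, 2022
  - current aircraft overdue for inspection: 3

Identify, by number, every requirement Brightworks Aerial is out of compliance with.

1. condition 'flies at night' holds; airframe inspection 158 days ago vs limit 120 → not met
2. battery cycle review 124 days ago vs limit 90 → not met
3. certificated remote pilots 2 ≥ 2 → met
4. flight-log audit 135 days ago vs limit 90 → not met
5. hull coverage $45,000 ≥ $35,000 → met
6. condition 'flies beyond visual line of sight' holds; remote pilot certificate absent → not met
7. condition 'flies over people' holds; airspace authorization renewal 110 days ago vs limit 120 → met
8. Part 107 recurrent training 65 days ago vs limit 60 → not met
9. aviation liability coverage $1,700,000 < $1,725,000 → not met
10. insurance policy review 737 days ago vs limit 730 → not met
11. aircraft overdue for inspection 3 > 2 → not met
Not met: 1, 2, 4, 6, 8, 9, 10, 11

1, 2, 4, 6, 8, 9, 10, 11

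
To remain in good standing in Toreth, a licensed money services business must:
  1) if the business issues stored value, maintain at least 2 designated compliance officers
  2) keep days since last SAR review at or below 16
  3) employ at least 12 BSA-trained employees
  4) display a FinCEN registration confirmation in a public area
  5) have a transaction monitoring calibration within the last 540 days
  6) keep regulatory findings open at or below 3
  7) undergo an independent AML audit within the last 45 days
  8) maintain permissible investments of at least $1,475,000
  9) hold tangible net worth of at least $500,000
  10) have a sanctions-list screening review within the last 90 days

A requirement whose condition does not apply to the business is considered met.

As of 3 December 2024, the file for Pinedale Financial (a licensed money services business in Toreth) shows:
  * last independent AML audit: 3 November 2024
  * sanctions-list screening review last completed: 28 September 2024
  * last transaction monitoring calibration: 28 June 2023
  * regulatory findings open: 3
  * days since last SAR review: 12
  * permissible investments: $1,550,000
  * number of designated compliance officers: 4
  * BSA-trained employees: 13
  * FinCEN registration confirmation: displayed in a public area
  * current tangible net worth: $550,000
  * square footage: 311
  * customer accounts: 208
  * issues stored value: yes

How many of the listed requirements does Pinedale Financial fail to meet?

0

1. condition 'issues stored value' holds; designated compliance officers 4 ≥ 2 → met
2. days since last SAR review 12 ≤ 16 → met
3. BSA-trained employees 13 ≥ 12 → met
4. FinCEN registration confirmation present → met
5. transaction monitoring calibration 524 days ago vs limit 540 → met
6. regulatory findings open 3 ≤ 3 → met
7. independent AML audit 30 days ago vs limit 45 → met
8. permissible investments $1,550,000 ≥ $1,475,000 → met
9. tangible net worth $550,000 ≥ $500,000 → met
10. sanctions-list screening review 66 days ago vs limit 90 → met
Not met: 0 of 10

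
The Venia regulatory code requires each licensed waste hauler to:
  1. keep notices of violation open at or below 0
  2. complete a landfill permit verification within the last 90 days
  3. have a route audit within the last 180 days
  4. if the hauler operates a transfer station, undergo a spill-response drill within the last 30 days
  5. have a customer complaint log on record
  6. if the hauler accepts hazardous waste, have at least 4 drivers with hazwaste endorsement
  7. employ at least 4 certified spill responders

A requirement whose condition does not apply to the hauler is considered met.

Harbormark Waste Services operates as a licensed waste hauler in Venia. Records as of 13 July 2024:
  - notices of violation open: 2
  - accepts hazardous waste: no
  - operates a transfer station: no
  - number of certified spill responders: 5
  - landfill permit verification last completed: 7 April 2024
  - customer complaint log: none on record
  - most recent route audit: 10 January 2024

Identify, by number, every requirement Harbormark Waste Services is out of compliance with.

1. notices of violation open 2 > 0 → not met
2. landfill permit verification 97 days ago vs limit 90 → not met
3. route audit 185 days ago vs limit 180 → not met
4. condition 'operates a transfer station' does not hold → requirement n/a → met
5. customer complaint log absent → not met
6. condition 'accepts hazardous waste' does not hold → requirement n/a → met
7. certified spill responders 5 ≥ 4 → met
Not met: 1, 2, 3, 5

1, 2, 3, 5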